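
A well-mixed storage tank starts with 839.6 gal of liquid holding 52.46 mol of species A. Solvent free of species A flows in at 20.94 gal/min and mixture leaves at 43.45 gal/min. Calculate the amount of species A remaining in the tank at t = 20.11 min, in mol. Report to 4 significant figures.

11.76 mol

Total volume: dV/dt = Q_in − Q_out = -22.5100 gal/min, so V(t) = 839.6 − 22.5100 t and V(20.11) = 386.924 gal.
Solute balance: dm/dt = 0 − Q_out C = −Q_out m/V(t).
dm/m = −Q_out dt/(V₀ − 22.5100 t); integrating gives ln(m/m₀) = −(Q_out/(Q_in−Q_out)) ln(V/V₀).
m = m₀ (V₀/V)^(Q_out/(Q_in−Q_out)) = 52.46 × (839.6/386.924)^(-1.93025) = 11.7598 mol.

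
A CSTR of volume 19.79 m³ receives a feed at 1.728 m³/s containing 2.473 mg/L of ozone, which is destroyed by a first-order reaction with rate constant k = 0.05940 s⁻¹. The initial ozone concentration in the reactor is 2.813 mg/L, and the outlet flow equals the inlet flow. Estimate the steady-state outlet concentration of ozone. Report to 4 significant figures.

Accumulation = in − out − consumed: V dC/dt = Q C_in − Q C − k V C.
At steady state: 0 = Q C_in − (Q + kV) C_ss, so C_ss = Q C_in/(Q + kV).
C_ss = 1.728·2.473/(1.728 + 0.05940·19.79) = 4.27334/2.90353 = 1.47178 mg/L.

1.472 mg/L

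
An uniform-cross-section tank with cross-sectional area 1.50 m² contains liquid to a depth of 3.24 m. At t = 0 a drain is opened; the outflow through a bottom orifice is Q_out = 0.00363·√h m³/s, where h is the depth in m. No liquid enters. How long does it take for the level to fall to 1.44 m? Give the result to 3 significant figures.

A dh/dt = −Q_out = −0.00363 √h.
Separate and integrate: 2(√h − √h₀) = −(0.00363/A) t.
t = 2A(√h₀ − √h)/0.00363 = 2·1.50·(√3.24 − √1.44)/0.00363
  = 3.0000 × (1.8000 − 1.2000) / 0.00363 = 495.87 s.

496 s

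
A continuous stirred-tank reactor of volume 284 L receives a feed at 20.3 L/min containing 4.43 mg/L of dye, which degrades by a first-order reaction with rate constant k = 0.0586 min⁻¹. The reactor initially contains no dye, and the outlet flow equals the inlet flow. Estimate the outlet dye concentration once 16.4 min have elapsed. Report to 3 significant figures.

V dC/dt = Q(C_in − C) − k V C.
This is linear with rate a = Q/V + k = 0.13008 min⁻¹.
C_ss = Q C_in/(Q + kV) = 2.4343 mg/L; C(t) = C_ss + (C₀ − C_ss) e^(−a t).
C(16.4) = 2.4343 + (-2.4343)·e^(−0.13008·16.4) = 2.4343 + (-2.4343)·0.11845 = 2.1460 mg/L.

2.15 mg/L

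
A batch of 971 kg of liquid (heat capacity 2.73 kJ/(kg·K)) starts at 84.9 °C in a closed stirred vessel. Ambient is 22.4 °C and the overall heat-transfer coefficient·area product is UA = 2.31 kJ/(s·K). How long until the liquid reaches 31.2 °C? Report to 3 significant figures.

M c_p dT/dt = −UA(T − T_amb).
τ = M c_p/UA = 1147.5 s; T_ss = T_amb = 22.400 °C.
T(t) = T_ss + (T₀ − T_ss)e^(−t/τ); set T = 31.2:
t = −τ ln[(T − T_ss)/(T₀ − T_ss)] = −1147.5 · ln(0.14080) = 2249.7 s.

2250 s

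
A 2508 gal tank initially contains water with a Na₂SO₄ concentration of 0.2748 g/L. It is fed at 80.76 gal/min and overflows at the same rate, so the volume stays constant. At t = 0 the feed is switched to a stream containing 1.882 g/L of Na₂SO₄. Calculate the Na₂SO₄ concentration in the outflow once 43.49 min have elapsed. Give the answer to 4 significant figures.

1.486 g/L

Species balance on the tank: V dC/dt = Q(C_in − C).
Rewrite as dC/dt + C/τ = C_in/τ, τ = V/Q = 31.0550 min.
C approaches C_in exponentially: C(t) = C_in + (C₀ − C_in) e^(−t/τ).
C(43.49) = 1.882 + (0.2748 − 1.882)·e^(−43.49/31.0550) = 1.882 + (-1.60720)·0.246494 = 1.48584 g/L.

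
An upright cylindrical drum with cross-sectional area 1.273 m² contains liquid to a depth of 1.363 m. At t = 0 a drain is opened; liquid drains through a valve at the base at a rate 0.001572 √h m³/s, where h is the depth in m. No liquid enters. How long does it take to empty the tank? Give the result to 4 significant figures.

1891 s

Unsteady balance on liquid volume: A dh/dt = −0.001572 √h.
Separate and integrate: 2(√h − √h₀) = −(0.001572/A) t.
Tank is empty when √h = 0: t_empty = 2A√h₀/0.001572.
t_empty = 2·1.273·√1.363/0.001572 = 2.54600·1.16748/0.001572 = 1890.84 s.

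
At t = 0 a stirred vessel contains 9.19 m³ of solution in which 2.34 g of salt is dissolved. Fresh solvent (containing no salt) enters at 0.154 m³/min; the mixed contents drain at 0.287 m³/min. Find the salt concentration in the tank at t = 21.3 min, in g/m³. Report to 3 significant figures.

Let m(t) be the amount of salt. Volume: V(t) = V₀ + (Q_in − Q_out) t = 9.19 − 0.13300 t; V(21.3) = 6.3571 m³.
Solute balance: dm/dt = 0 − Q_out C = −Q_out m/V(t).
dm/m = −Q_out dt/(V₀ − 0.13300 t); integrating gives ln(m/m₀) = −(Q_out/(Q_in−Q_out)) ln(V/V₀).
m = m₀ (V₀/V)^(Q_out/(Q_in−Q_out)) = 2.34 × (9.19/6.3571)^(-2.1579) = 1.0564 g.
C = m/V = 1.0564/6.3571 = 0.16618 g/m³.

0.166 g/m³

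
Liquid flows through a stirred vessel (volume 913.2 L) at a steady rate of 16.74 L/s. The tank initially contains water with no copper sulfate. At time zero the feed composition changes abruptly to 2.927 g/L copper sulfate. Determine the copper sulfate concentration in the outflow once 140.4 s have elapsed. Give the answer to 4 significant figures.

2.704 g/L

Accumulation = in − out for the solute gives V dC/dt = Q(C_in − C).
Time constant τ = V/Q = 913.2/16.74 = 54.5520 s.
This is linear first-order; C(t) = C_in + (C₀ − C_in) e^(−t/τ).
C(140.4) = 2.927 + (0 − 2.927)·e^(−140.4/54.5520) = 2.927 + (-2.92700)·0.0762535 = 2.70381 g/L.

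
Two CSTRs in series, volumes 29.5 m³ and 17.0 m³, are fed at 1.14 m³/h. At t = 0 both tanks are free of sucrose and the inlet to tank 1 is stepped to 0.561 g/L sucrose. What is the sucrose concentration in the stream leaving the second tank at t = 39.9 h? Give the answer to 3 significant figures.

0.330 g/L

Species balance on tank i: dCᵢ/dt = (Cᵢ₋₁ − Cᵢ)/τᵢ with τᵢ = Vᵢ/Q.
τ₁ = 29.5/1.14 = 25.877 h; τ₂ = 17.0/1.14 = 14.912 h.
Solving the cascade with C₁(0)=C₂(0)=0 gives C₂(t) = C_in[1 − (τ₁ e^(−t/τ₁) − τ₂ e^(−t/τ₂))/(τ₁ − τ₂)].
At t = 39.9: e^(−t/τ₁) = 0.21397, e^(−t/τ₂) = 0.068862.
C₂ = 0.561·[1 − (25.877·0.21397 − 14.912·0.068862)/(10.965)] = 0.561·0.58867 = 0.33025 g/L.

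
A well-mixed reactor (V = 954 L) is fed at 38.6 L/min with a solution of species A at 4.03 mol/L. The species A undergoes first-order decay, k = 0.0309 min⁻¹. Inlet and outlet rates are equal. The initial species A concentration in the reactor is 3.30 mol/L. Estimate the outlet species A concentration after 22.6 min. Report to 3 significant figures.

2.49 mol/L

Species balance: V dC/dt = Q C_in − Q C − k V C.
dC/dt = (Q/V) C_in − (Q/V + k) C; effective rate a = Q/V + k = 0.040461 + 0.0309 = 0.071361 min⁻¹.
C_ss = Q C_in/(Q + kV) = 2.2850 mol/L; C(t) = C_ss + (C₀ − C_ss) e^(−a t).
C(22.6) = 2.2850 + (1.0150)·e^(−0.071361·22.6) = 2.2850 + (1.0150)·0.19934 = 2.4873 mol/L.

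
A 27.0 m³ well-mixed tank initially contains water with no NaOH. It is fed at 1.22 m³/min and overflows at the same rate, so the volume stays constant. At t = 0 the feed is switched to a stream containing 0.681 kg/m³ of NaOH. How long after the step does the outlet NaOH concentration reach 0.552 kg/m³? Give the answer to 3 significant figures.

Species balance: V dC/dt = Q(C_in − C) ⇒ τ = V/Q = 22.131 min.
C(t) = C_in + (C₀ − C_in) e^(−t/τ). Set C = 0.552 and solve for t:
e^(−t/τ) = (C − C_in)/(C₀ − C_in) = (0.552 − 0.681)/(0 − 0.681) = 0.18943
t = −τ ln(…) = 22.131 × 1.6637 = 36.821 min.

36.8 min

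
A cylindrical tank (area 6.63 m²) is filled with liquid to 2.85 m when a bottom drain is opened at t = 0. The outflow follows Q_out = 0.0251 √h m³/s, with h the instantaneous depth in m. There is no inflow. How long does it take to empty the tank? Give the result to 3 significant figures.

With no inflow, A dh/dt = −0.0251 √h.
Separate and integrate: 2(√h − √h₀) = −(0.0251/A) t.
Set h = 0: 2√h₀ = (0.0251/A) t_empty ⇒ t_empty = 2A√h₀/0.0251.
t_empty = 2·6.63·√2.85/0.0251 = 13.260·1.6882/0.0251 = 891.85 s.

892 s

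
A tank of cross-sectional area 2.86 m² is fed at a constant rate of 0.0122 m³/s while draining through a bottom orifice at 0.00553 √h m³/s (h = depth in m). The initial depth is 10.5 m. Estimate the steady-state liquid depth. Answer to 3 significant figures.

4.87 m

A dh/dt = Q_in − 0.00553 √h. Steady state requires inflow = outflow:
Q_in = 0.00553 √h_ss ⇒ √h_ss = 0.0122/0.00553 = 2.2061.
h_ss = 2.2061² = 4.8671 m. (Since h₀ = 10.5 m > h_ss, the level will fall toward this value.)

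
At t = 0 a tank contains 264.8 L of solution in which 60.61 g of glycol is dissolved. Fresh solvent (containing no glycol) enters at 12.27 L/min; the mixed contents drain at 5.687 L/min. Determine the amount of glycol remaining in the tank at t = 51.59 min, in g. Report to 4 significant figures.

29.71 g

Total volume: dV/dt = Q_in − Q_out = 6.58300 L/min, so V(t) = 264.8 + 6.58300 t and V(51.59) = 604.417 L.
Species balance (pure solvent in): dm/dt = −Q_out · m/V(t).
Separate: dm/m = −Q_out dt/V(t) ⇒ ln(m/m₀) = −(Q_out/(Q_in−Q_out)) ln(V/V₀).
m = m₀ (V₀/V)^(Q_out/(Q_in−Q_out)) = 60.61 × (264.8/604.417)^(0.863892) = 29.7105 g.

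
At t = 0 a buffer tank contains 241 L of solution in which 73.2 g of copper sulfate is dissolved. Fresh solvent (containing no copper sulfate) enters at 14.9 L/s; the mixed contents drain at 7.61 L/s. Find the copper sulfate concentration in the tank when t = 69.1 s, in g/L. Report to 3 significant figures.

0.0303 g/L

Let m(t) be the amount of copper sulfate. Volume: V(t) = V₀ + (Q_in − Q_out) t = 241 + 7.2900 t; V(69.1) = 744.74 L.
No copper sulfate enters, so dm/dt = −Q_out · (m/V).
dm/m = −Q_out dt/(V₀ + 7.2900 t); integrating gives ln(m/m₀) = −(Q_out/(Q_in−Q_out)) ln(V/V₀).
m = m₀ (V₀/V)^(Q_out/(Q_in−Q_out)) = 73.2 × (241/744.74)^(1.0439) = 22.543 g.
C = m/V = 22.543/744.74 = 0.030270 g/L.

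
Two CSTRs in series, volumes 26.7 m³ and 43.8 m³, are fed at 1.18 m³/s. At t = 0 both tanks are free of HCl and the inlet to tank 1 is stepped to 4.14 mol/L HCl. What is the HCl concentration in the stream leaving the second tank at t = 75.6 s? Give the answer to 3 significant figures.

Each tank obeys Vᵢ dCᵢ/dt = Q(Cᵢ₋₁ − Cᵢ), so τᵢ = Vᵢ/Q.
τ₁ = 26.7/1.18 = 22.627 s; τ₂ = 43.8/1.18 = 37.119 s.
Solving the cascade with C₁(0)=C₂(0)=0 gives C₂(t) = C_in[1 − (τ₁ e^(−t/τ₁) − τ₂ e^(−t/τ₂))/(τ₁ − τ₂)].
At t = 75.6: e^(−t/τ₁) = 0.035397, e^(−t/τ₂) = 0.13046.
C₂ = 4.14·[1 − (22.627·0.035397 − 37.119·0.13046)/(-14.492)] = 4.14·0.72112 = 2.9854 mol/L.

2.99 mol/L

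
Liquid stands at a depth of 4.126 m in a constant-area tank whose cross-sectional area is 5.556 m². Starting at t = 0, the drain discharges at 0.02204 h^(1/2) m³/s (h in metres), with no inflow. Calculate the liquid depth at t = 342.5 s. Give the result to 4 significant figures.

With no inflow, A dh/dt = −0.02204 √h.
This is separable: 2 d(√h)/dt = −0.02204/A, so √h = √h₀ − (0.02204/(2A)) t.
√h = √4.126 − 0.02204·342.5/(2·5.556) = 2.03126 − 0.679329 = 1.35193.
h = 1.35193² = 1.82771 m.

1.828 m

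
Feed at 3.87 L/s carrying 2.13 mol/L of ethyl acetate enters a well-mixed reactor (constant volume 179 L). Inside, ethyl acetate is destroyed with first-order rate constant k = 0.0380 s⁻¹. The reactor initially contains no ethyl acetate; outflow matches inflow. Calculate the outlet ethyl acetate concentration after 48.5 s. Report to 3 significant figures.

0.730 mol/L

Accumulation = in − out − consumed: V dC/dt = Q C_in − Q C − k V C.
This is linear with rate a = Q/V + k = 0.059620 s⁻¹.
C_ss = Q C_in/(Q + kV) = 0.77240 mol/L; C(t) = C_ss + (C₀ − C_ss) e^(−a t).
C(48.5) = 0.77240 + (-0.77240)·e^(−0.059620·48.5) = 0.77240 + (-0.77240)·0.055489 = 0.72954 mol/L.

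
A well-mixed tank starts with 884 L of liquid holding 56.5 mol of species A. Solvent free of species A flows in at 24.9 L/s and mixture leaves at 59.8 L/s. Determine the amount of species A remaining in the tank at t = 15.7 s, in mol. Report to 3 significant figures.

10.8 mol

Let m(t) be the amount of species A. Volume: V(t) = V₀ + (Q_in − Q_out) t = 884 − 34.900 t; V(15.7) = 336.07 L.
Species balance (pure solvent in): dm/dt = −Q_out · m/V(t).
dm/m = −Q_out dt/(V₀ − 34.900 t); integrating gives ln(m/m₀) = −(Q_out/(Q_in−Q_out)) ln(V/V₀).
m = m₀ (V₀/V)^(Q_out/(Q_in−Q_out)) = 56.5 × (884/336.07)^(-1.7135) = 10.773 mol.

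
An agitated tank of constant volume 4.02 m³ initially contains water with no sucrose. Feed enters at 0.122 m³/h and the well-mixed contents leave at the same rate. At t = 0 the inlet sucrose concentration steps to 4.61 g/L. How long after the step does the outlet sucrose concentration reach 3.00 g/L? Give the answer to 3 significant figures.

34.7 h

Species balance: V dC/dt = Q(C_in − C) ⇒ τ = V/Q = 32.951 h.
C(t) = C_in + (C₀ − C_in) e^(−t/τ). Set C = 3.00 and solve for t:
e^(−t/τ) = (C − C_in)/(C₀ − C_in) = (3.00 − 4.61)/(0 − 4.61) = 0.34924
t = −τ ln(…) = 32.951 × 1.0520 = 34.664 h.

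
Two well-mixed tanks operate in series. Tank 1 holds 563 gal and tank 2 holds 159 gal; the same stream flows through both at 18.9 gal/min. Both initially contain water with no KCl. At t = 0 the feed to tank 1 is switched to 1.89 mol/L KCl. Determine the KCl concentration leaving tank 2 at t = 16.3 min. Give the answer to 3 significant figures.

0.473 mol/L

Species balance on tank i: dCᵢ/dt = (Cᵢ₋₁ − Cᵢ)/τᵢ with τᵢ = Vᵢ/Q.
τ₁ = 563/18.9 = 29.788 min; τ₂ = 159/18.9 = 8.4127 min.
Tank 1: C₁ = C_in(1 − e^(−t/τ₁)). Tank 2 (τ₁ ≠ τ₂): C₂ = C_in[1 − (τ₁ e^(−t/τ₁) − τ₂ e^(−t/τ₂))/(τ₁ − τ₂)].
At t = 16.3: e^(−t/τ₁) = 0.57857, e^(−t/τ₂) = 0.14406.
C₂ = 1.89·[1 − (29.788·0.57857 − 8.4127·0.14406)/(21.376)] = 1.89·0.25042 = 0.47329 mol/L.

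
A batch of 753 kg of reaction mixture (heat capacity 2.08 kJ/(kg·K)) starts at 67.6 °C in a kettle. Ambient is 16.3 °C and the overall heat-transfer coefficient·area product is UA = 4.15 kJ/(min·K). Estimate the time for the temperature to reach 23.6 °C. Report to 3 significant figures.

736 min

M c_p dT/dt = −UA(T − T_amb).
τ = M c_p/UA = 377.41 min; T_ss = T_amb = 16.300 °C.
T(t) = T_ss + (T₀ − T_ss)e^(−t/τ); set T = 23.6:
t = −τ ln[(T − T_ss)/(T₀ − T_ss)] = −377.41 · ln(0.14230) = 735.87 min.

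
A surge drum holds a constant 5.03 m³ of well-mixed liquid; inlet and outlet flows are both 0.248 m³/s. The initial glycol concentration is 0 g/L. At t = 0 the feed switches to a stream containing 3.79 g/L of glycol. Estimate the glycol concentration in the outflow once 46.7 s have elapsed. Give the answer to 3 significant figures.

3.41 g/L

Species balance on the tank: V dC/dt = Q(C_in − C).
Time constant τ = V/Q = 5.03/0.248 = 20.282 s.
Integrating: C(t) = C_in + (C₀ − C_in) e^(−t/τ).
C(46.7) = 3.79 + (0 − 3.79)·e^(−46.7/20.282) = 3.79 + (-3.7900)·0.10001 = 3.4110 g/L.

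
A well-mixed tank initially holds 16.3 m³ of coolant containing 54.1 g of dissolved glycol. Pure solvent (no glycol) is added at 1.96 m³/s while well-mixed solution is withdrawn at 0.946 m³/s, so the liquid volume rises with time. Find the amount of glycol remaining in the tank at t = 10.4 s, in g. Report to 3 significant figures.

Let m(t) be the amount of glycol. Volume: V(t) = V₀ + (Q_in − Q_out) t = 16.3 + 1.0140 t; V(10.4) = 26.846 m³.
Solute balance: dm/dt = 0 − Q_out C = −Q_out m/V(t).
dm/m = −Q_out dt/(V₀ + 1.0140 t); integrating gives ln(m/m₀) = −(Q_out/(Q_in−Q_out)) ln(V/V₀).
m = m₀ (V₀/V)^(Q_out/(Q_in−Q_out)) = 54.1 × (16.3/26.846)^(0.93294) = 33.966 g.

34.0 g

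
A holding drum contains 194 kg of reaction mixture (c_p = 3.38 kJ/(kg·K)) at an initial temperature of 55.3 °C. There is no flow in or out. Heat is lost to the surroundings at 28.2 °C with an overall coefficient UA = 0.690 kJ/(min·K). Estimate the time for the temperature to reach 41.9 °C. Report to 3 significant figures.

M c_p dT/dt = −UA(T − T_amb).
τ = M c_p/UA = 950.32 min; T_ss = T_amb = 28.200 °C.
T(t) = T_ss + (T₀ − T_ss)e^(−t/τ); set T = 41.9:
t = −τ ln[(T − T_ss)/(T₀ − T_ss)] = −950.32 · ln(0.50554) = 648.25 min.

648 min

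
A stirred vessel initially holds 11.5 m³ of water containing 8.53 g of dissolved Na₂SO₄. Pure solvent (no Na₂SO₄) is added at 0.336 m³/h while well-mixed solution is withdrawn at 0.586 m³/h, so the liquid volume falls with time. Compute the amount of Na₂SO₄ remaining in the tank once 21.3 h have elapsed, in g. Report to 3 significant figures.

1.99 g

Let m(t) be the amount of Na₂SO₄. Volume: V(t) = V₀ + (Q_in − Q_out) t = 11.5 − 0.25000 t; V(21.3) = 6.1750 m³.
Solute balance: dm/dt = 0 − Q_out C = −Q_out m/V(t).
dm/m = −Q_out dt/(V₀ − 0.25000 t); integrating gives ln(m/m₀) = −(Q_out/(Q_in−Q_out)) ln(V/V₀).
m = m₀ (V₀/V)^(Q_out/(Q_in−Q_out)) = 8.53 × (11.5/6.1750)^(-2.3440) = 1.9858 g.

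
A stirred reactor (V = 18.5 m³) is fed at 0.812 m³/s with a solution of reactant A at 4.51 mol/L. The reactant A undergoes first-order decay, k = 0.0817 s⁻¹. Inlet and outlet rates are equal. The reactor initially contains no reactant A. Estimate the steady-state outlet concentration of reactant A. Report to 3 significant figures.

Species balance: V dC/dt = Q C_in − Q C − k V C.
At steady state: 0 = Q C_in − (Q + kV) C_ss, so C_ss = Q C_in/(Q + kV).
C_ss = 0.812·4.51/(0.812 + 0.0817·18.5) = 3.6621/2.3235 = 1.5762 mol/L.

1.58 mol/L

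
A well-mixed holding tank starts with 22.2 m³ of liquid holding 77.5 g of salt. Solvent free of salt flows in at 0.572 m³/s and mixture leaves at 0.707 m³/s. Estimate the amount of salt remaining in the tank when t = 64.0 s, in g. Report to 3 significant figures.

Let m(t) be the amount of salt. Volume: V(t) = V₀ + (Q_in − Q_out) t = 22.2 − 0.13500 t; V(64.0) = 13.560 m³.
No salt enters, so dm/dt = −Q_out · (m/V).
dm/m = −Q_out dt/(V₀ − 0.13500 t); integrating gives ln(m/m₀) = −(Q_out/(Q_in−Q_out)) ln(V/V₀).
m = m₀ (V₀/V)^(Q_out/(Q_in−Q_out)) = 77.5 × (22.2/13.560)^(-5.2370) = 5.8626 g.

5.86 g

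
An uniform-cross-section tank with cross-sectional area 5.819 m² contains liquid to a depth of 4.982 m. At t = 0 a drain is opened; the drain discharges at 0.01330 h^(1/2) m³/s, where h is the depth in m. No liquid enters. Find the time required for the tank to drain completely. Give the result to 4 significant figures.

Unsteady balance on liquid volume: A dh/dt = −0.01330 √h.
∫ h^(−1/2) dh = −(0.01330/A) ∫ dt, giving 2√h = 2√h₀ − (0.01330/A) t.
Tank is empty when √h = 0: t_empty = 2A√h₀/0.01330.
t_empty = 2·5.819·√4.982/0.01330 = 11.6380·2.23204/0.01330 = 1953.12 s.

1953 s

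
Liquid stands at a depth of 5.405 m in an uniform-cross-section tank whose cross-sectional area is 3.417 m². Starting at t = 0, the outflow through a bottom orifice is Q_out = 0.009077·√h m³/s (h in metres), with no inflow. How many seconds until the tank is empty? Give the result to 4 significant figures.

1750 s

A dh/dt = −Q_out = −0.009077 √h.
∫ h^(−1/2) dh = −(0.009077/A) ∫ dt, giving 2√h = 2√h₀ − (0.009077/A) t.
Tank is empty when √h = 0: t_empty = 2A√h₀/0.009077.
t_empty = 2·3.417·√5.405/0.009077 = 6.83400·2.32487/0.009077 = 1750.37 s.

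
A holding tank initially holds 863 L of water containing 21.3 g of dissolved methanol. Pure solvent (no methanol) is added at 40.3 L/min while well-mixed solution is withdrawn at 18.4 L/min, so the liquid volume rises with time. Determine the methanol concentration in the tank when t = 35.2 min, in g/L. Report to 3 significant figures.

0.00763 g/L

Let m(t) be the amount of methanol. Volume: V(t) = V₀ + (Q_in − Q_out) t = 863 + 21.900 t; V(35.2) = 1633.9 L.
No methanol enters, so dm/dt = −Q_out · (m/V).
dm/m = −Q_out dt/(V₀ + 21.900 t); integrating gives ln(m/m₀) = −(Q_out/(Q_in−Q_out)) ln(V/V₀).
m = m₀ (V₀/V)^(Q_out/(Q_in−Q_out)) = 21.3 × (863/1633.9)^(0.84018) = 12.459 g.
C = m/V = 12.459/1633.9 = 0.0076252 g/L.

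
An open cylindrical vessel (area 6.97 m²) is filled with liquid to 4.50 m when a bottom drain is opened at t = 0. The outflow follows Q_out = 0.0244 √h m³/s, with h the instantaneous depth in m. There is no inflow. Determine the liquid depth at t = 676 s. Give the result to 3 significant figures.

0.880 m

A dh/dt = −Q_out = −0.0244 √h.
∫ h^(−1/2) dh = −(0.0244/A) ∫ dt, giving 2√h = 2√h₀ − (0.0244/A) t.
√h = √4.50 − 0.0244·676/(2·6.97) = 2.1213 − 1.1832 = 0.93808.
h = 0.93808² = 0.87999 m.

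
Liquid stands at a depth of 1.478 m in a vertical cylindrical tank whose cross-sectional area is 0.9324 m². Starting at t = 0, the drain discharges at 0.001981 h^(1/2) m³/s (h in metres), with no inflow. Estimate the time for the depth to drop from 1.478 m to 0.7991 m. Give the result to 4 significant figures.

A dh/dt = −Q_out = −0.001981 √h.
Separate and integrate: 2(√h − √h₀) = −(0.001981/A) t.
t = 2A(√h₀ − √h)/0.001981 = 2·0.9324·(√1.478 − √0.7991)/0.001981
  = 1.86480 × (1.21573 − 0.893924) / 0.001981 = 302.930 s.

302.9 s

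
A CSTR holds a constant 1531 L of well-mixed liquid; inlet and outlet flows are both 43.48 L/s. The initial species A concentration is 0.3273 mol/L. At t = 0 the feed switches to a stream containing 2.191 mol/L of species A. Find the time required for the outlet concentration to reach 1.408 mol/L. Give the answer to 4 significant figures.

30.54 s

Species balance: V dC/dt = Q(C_in − C) ⇒ τ = V/Q = 35.2116 s.
C(t) = C_in + (C₀ − C_in) e^(−t/τ). Set C = 1.408 and solve for t:
e^(−t/τ) = (C − C_in)/(C₀ − C_in) = (1.408 − 2.191)/(0.3273 − 2.191) = 0.420132
t = −τ ln(…) = 35.2116 × 0.867186 = 30.5350 s.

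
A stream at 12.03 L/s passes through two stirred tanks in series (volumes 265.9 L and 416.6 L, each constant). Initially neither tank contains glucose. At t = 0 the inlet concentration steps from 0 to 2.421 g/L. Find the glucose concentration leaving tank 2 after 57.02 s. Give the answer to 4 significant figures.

1.455 g/L

Time constants: τᵢ = Vᵢ/Q for each well-mixed tank.
τ₁ = 265.9/12.03 = 22.1031 s; τ₂ = 416.6/12.03 = 34.6301 s.
Tank 1: C₁ = C_in(1 − e^(−t/τ₁)). Tank 2 (τ₁ ≠ τ₂): C₂ = C_in[1 − (τ₁ e^(−t/τ₁) − τ₂ e^(−t/τ₂))/(τ₁ − τ₂)].
At t = 57.02: e^(−t/τ₁) = 0.0757944, e^(−t/τ₂) = 0.192715.
C₂ = 2.421·[1 − (22.1031·0.0757944 − 34.6301·0.192715)/(-12.5270)] = 2.421·0.600987 = 1.45499 g/L.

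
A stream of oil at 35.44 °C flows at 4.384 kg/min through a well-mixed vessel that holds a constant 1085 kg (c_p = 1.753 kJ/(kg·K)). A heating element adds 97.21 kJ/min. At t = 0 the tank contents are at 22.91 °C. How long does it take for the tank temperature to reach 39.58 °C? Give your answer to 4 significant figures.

Heat balance on the well-mixed liquid: M c_p dT/dt = ṁ c_p (T_in − T) + 97.21.
τ = M/ṁ = 247.491 min; T_ss = T_in + Q̇/(ṁ c_p) = 48.0891 °C.
T(t) = T_ss + (T₀ − T_ss) e^(−t/τ). Set T = 39.58:
e^(−t/τ) = (39.58 − 48.0891)/(22.91 − 48.0891) = 0.337942
t = −247.491 · ln(0.337942) = 268.498 min.

268.5 min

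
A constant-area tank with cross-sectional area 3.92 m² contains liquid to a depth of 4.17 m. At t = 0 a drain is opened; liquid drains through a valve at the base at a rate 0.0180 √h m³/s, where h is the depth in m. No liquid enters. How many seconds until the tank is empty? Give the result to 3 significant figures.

A dh/dt = −Q_out = −0.0180 √h.
∫ h^(−1/2) dh = −(0.0180/A) ∫ dt, giving 2√h = 2√h₀ − (0.0180/A) t.
Tank is empty when √h = 0: t_empty = 2A√h₀/0.0180.
t_empty = 2·3.92·√4.17/0.0180 = 7.8400·2.0421/0.0180 = 889.43 s.

889 s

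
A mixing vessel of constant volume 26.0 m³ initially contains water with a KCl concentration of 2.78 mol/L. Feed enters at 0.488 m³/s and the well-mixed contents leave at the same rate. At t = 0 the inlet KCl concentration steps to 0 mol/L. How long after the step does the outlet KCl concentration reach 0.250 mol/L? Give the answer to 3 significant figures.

Species balance: V dC/dt = Q(C_in − C) ⇒ τ = V/Q = 53.279 s.
C(t) = C_in + (C₀ − C_in) e^(−t/τ). Set C = 0.250 and solve for t:
e^(−t/τ) = (C − C_in)/(C₀ − C_in) = (0.250 − 0)/(2.78 − 0) = 0.089928
t = −τ ln(…) = 53.279 × 2.4087 = 128.33 s.

128 s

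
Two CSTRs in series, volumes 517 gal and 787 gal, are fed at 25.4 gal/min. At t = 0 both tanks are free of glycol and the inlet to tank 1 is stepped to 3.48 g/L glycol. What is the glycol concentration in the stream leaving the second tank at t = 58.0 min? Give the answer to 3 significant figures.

2.31 g/L

Species balance on tank i: dCᵢ/dt = (Cᵢ₋₁ − Cᵢ)/τᵢ with τᵢ = Vᵢ/Q.
τ₁ = 517/25.4 = 20.354 min; τ₂ = 787/25.4 = 30.984 min.
Tank 1: C₁ = C_in(1 − e^(−t/τ₁)). Tank 2 (τ₁ ≠ τ₂): C₂ = C_in[1 − (τ₁ e^(−t/τ₁) − τ₂ e^(−t/τ₂))/(τ₁ − τ₂)].
At t = 58.0: e^(−t/τ₁) = 0.057872, e^(−t/τ₂) = 0.15383.
C₂ = 3.48·[1 − (20.354·0.057872 − 30.984·0.15383)/(-10.630)] = 3.48·0.66243 = 2.3053 g/L.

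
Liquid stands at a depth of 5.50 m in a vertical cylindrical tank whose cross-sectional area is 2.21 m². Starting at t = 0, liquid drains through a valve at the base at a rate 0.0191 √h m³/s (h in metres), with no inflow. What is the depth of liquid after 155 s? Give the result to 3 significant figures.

2.81 m

With no inflow, A dh/dt = −0.0191 √h.
∫ h^(−1/2) dh = −(0.0191/A) ∫ dt, giving 2√h = 2√h₀ − (0.0191/A) t.
√h = √5.50 − 0.0191·155/(2·2.21) = 2.3452 − 0.66980 = 1.6754.
h = 1.6754² = 2.8070 m.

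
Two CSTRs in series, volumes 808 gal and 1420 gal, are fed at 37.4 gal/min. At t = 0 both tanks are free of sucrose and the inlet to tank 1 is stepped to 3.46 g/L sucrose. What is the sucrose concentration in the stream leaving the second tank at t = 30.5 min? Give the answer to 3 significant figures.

Time constants: τᵢ = Vᵢ/Q for each well-mixed tank.
τ₁ = 808/37.4 = 21.604 min; τ₂ = 1420/37.4 = 37.968 min.
Solving the cascade with C₁(0)=C₂(0)=0 gives C₂(t) = C_in[1 − (τ₁ e^(−t/τ₁) − τ₂ e^(−t/τ₂))/(τ₁ − τ₂)].
At t = 30.5: e^(−t/τ₁) = 0.24371, e^(−t/τ₂) = 0.44784.
C₂ = 3.46·[1 − (21.604·0.24371 − 37.968·0.44784)/(-16.364)] = 3.46·0.28265 = 0.97797 g/L.

0.978 g/L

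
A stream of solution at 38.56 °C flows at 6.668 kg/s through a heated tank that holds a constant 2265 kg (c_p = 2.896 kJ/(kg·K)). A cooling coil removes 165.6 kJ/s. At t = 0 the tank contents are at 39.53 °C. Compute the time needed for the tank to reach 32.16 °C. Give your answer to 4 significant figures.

First-law balance (no shaft work): M c_p dT/dt = ṁ c_p (T_in − T) − 165.6.
τ = M/ṁ = 339.682 s; T_ss = T_in − Q̇/(ṁ c_p) = 29.9844 °C.
T(t) = T_ss + (T₀ − T_ss) e^(−t/τ). Set T = 32.16:
e^(−t/τ) = (32.16 − 29.9844)/(39.53 − 29.9844) = 0.227919
t = −339.682 · ln(0.227919) = 502.310 s.

502.3 s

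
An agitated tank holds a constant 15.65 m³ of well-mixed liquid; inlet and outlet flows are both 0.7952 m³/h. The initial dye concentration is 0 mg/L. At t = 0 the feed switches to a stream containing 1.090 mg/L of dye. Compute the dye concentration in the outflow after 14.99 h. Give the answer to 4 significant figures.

Species balance on the tank: V dC/dt = Q(C_in − C).
So dC/dt = (C_in − C)/τ with τ = V/Q = 15.65/0.7952 = 19.6806 h.
This is linear first-order; C(t) = C_in + (C₀ − C_in) e^(−t/τ).
C(14.99) = 1.090 + (0 − 1.090)·e^(−14.99/19.6806) = 1.090 + (-1.09000)·0.466889 = 0.581091 mg/L.

0.5811 mg/L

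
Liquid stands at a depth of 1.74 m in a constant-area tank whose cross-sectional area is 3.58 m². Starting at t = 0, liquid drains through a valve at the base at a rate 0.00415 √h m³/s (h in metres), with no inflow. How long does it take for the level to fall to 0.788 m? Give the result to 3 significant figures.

744 s

With no inflow, A dh/dt = −0.00415 √h.
Separate and integrate: 2(√h − √h₀) = −(0.00415/A) t.
t = 2A(√h₀ − √h)/0.00415 = 2·3.58·(√1.74 − √0.788)/0.00415
  = 7.1600 × (1.3191 − 0.88769) / 0.00415 = 744.29 s.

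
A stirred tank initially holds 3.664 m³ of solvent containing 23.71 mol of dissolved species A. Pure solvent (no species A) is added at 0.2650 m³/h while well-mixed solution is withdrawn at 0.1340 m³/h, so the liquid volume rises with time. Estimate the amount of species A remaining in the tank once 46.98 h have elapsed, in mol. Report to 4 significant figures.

8.651 mol

Total volume: dV/dt = Q_in − Q_out = 0.131000 m³/h, so V(t) = 3.664 + 0.131000 t and V(46.98) = 9.81838 m³.
Species balance (pure solvent in): dm/dt = −Q_out · m/V(t).
Separate: dm/m = −Q_out dt/V(t) ⇒ ln(m/m₀) = −(Q_out/(Q_in−Q_out)) ln(V/V₀).
m = m₀ (V₀/V)^(Q_out/(Q_in−Q_out)) = 23.71 × (3.664/9.81838)^(1.02290) = 8.65055 mol.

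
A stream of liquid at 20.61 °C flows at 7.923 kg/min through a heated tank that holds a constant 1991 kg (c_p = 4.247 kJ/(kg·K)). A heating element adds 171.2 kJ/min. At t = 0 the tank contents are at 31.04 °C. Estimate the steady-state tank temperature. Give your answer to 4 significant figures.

M c_p dT/dt = ṁ c_p (T_in − T) + Q̇.
At steady state dT/dt = 0 ⇒ T_ss = T_in + Q̇/(ṁ c_p) = 20.61 + 171.2/(7.923·4.247) = 25.6978 °C.

25.70 °C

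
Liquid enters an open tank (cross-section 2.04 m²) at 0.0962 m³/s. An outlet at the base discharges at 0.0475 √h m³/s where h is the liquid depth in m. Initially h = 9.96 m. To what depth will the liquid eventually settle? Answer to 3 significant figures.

Level balance: A dh/dt = 0.0962 − 0.0475 √h. Setting dh/dt = 0:
Q_in = 0.0475 √h_ss ⇒ √h_ss = 0.0962/0.0475 = 2.0253.
h_ss = 2.0253² = 4.1017 m. (Since h₀ = 9.96 m > h_ss, the level will fall toward this value.)

4.10 m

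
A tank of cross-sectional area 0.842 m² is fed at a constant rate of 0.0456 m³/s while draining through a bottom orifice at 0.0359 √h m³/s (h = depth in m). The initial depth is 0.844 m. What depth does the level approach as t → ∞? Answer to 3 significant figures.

A dh/dt = Q_in − 0.0359 √h. Steady state requires inflow = outflow:
Q_in = 0.0359 √h_ss ⇒ √h_ss = 0.0456/0.0359 = 1.2702.
h_ss = 1.2702² = 1.6134 m. (Since h₀ = 0.844 m < h_ss, the level will rise toward this value.)

1.61 m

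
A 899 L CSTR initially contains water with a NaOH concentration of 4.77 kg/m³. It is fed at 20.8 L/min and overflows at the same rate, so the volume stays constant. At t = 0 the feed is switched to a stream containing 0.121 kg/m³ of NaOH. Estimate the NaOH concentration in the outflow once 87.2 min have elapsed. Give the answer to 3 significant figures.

0.739 kg/m³

Mass balance on the solute (V constant): V dC/dt = Q(C_in − C).
Time constant τ = V/Q = 899/20.8 = 43.221 min.
C approaches C_in exponentially: C(t) = C_in + (C₀ − C_in) e^(−t/τ).
C(87.2) = 0.121 + (4.77 − 0.121)·e^(−87.2/43.221) = 0.121 + (4.6490)·0.13298 = 0.73924 kg/m³.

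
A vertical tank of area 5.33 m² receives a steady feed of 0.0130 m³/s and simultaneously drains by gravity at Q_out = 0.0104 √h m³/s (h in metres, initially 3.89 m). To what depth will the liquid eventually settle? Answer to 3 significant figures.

1.56 m

Level balance: A dh/dt = 0.0130 − 0.0104 √h. Setting dh/dt = 0:
Q_in = 0.0104 √h_ss ⇒ √h_ss = 0.0130/0.0104 = 1.2500.
h_ss = 1.2500² = 1.5625 m. (Since h₀ = 3.89 m > h_ss, the level will fall toward this value.)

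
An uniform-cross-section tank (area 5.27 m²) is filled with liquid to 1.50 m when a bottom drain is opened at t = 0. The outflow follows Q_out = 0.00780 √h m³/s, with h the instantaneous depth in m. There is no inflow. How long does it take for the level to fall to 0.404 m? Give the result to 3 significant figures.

796 s

A dh/dt = −Q_out = −0.00780 √h.
This is separable: 2 d(√h)/dt = −0.00780/A, so √h = √h₀ − (0.00780/(2A)) t.
t = 2A(√h₀ − √h)/0.00780 = 2·5.27·(√1.50 − √0.404)/0.00780
  = 10.540 × (1.2247 − 0.63561) / 0.00780 = 796.09 s.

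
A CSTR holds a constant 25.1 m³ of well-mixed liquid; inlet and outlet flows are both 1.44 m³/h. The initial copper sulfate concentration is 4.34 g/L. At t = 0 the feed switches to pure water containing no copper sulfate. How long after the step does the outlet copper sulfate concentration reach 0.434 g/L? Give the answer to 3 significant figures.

40.1 h

Species balance: V dC/dt = Q(C_in − C) ⇒ τ = V/Q = 17.431 h.
C(t) = C_in + (C₀ − C_in) e^(−t/τ). Set C = 0.434 and solve for t:
e^(−t/τ) = (C − C_in)/(C₀ − C_in) = (0.434 − 0)/(4.34 − 0) = 0.10000
t = −τ ln(…) = 17.431 × 2.3026 = 40.135 h.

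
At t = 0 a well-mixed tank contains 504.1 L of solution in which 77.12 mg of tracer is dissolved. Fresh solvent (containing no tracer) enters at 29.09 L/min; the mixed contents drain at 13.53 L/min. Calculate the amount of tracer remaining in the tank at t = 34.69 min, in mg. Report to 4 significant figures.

40.95 mg

Total volume: dV/dt = Q_in − Q_out = 15.5600 L/min, so V(t) = 504.1 + 15.5600 t and V(34.69) = 1043.88 L.
Solute balance: dm/dt = 0 − Q_out C = −Q_out m/V(t).
dm/m = −Q_out dt/(V₀ + 15.5600 t); integrating gives ln(m/m₀) = −(Q_out/(Q_in−Q_out)) ln(V/V₀).
m = m₀ (V₀/V)^(Q_out/(Q_in−Q_out)) = 77.12 × (504.1/1043.88)^(0.869537) = 40.9523 mg.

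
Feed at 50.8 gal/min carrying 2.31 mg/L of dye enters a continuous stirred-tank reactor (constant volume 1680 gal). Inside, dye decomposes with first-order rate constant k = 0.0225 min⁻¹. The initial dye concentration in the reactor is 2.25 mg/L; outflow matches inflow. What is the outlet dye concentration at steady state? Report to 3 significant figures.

1.32 mg/L

V dC/dt = Q(C_in − C) − k V C.
Steady state (dC/dt = 0): C_ss = Q C_in/(Q + kV) = C_in/(1 + kV/Q).
C_ss = 50.8·2.31/(50.8 + 0.0225·1680) = 117.35/88.600 = 1.3245 mg/L.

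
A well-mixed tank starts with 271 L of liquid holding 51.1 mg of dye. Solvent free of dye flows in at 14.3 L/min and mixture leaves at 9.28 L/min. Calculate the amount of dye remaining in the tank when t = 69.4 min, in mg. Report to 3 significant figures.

Let m(t) be the amount of dye. Volume: V(t) = V₀ + (Q_in − Q_out) t = 271 + 5.0200 t; V(69.4) = 619.39 L.
Species balance (pure solvent in): dm/dt = −Q_out · m/V(t).
dm/m = −Q_out dt/(V₀ + 5.0200 t); integrating gives ln(m/m₀) = −(Q_out/(Q_in−Q_out)) ln(V/V₀).
m = m₀ (V₀/V)^(Q_out/(Q_in−Q_out)) = 51.1 × (271/619.39)^(1.8486) = 11.086 mg.

11.1 mg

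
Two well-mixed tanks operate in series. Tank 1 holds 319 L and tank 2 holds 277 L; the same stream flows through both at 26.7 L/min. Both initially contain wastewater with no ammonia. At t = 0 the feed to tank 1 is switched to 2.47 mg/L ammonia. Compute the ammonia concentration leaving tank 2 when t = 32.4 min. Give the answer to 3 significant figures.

1.94 mg/L

Each tank obeys Vᵢ dCᵢ/dt = Q(Cᵢ₋₁ − Cᵢ), so τᵢ = Vᵢ/Q.
τ₁ = 319/26.7 = 11.948 min; τ₂ = 277/26.7 = 10.375 min.
Tank 1: C₁ = C_in(1 − e^(−t/τ₁)). Tank 2 (τ₁ ≠ τ₂): C₂ = C_in[1 − (τ₁ e^(−t/τ₁) − τ₂ e^(−t/τ₂))/(τ₁ − τ₂)].
At t = 32.4: e^(−t/τ₁) = 0.066414, e^(−t/τ₂) = 0.044023.
C₂ = 2.47·[1 − (11.948·0.066414 − 10.375·0.044023)/(1.5730)] = 2.47·0.78592 = 1.9412 mg/L.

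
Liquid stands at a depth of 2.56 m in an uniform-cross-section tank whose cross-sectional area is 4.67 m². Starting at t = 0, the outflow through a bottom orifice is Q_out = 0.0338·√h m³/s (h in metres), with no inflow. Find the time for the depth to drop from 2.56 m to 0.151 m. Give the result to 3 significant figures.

335 s

Mass balance (ρ constant): A dh/dt = −0.0338 √h.
∫ h^(−1/2) dh = −(0.0338/A) ∫ dt, giving 2√h = 2√h₀ − (0.0338/A) t.
t = 2A(√h₀ − √h)/0.0338 = 2·4.67·(√2.56 − √0.151)/0.0338
  = 9.3400 × (1.6000 − 0.38859) / 0.0338 = 334.75 s.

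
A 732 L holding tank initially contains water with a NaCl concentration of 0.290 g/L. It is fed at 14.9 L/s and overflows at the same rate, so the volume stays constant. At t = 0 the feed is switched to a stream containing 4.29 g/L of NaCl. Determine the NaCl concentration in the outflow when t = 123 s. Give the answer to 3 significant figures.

3.96 g/L

Species balance on the tank: V dC/dt = Q(C_in − C).
Rewrite as dC/dt + C/τ = C_in/τ, τ = V/Q = 49.128 s.
Solution: C(t) = C_in + (C₀ − C_in) e^(−t/τ).
C(123) = 4.29 + (0.290 − 4.29)·e^(−123/49.128) = 4.29 + (-4.0000)·0.081783 = 3.9629 g/L.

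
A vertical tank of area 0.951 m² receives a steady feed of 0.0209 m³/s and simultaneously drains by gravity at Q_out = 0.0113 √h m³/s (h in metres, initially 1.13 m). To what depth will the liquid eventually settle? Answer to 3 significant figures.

Level balance: A dh/dt = 0.0209 − 0.0113 √h. Setting dh/dt = 0:
Q_in = 0.0113 √h_ss ⇒ √h_ss = 0.0209/0.0113 = 1.8496.
h_ss = 1.8496² = 3.4209 m. (Since h₀ = 1.13 m < h_ss, the level will rise toward this value.)

3.42 m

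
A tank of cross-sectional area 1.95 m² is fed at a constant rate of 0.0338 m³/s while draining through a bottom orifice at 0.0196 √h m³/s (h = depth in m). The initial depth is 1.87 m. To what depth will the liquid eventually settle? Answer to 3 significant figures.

Level balance: A dh/dt = 0.0338 − 0.0196 √h. Setting dh/dt = 0:
Q_in = 0.0196 √h_ss ⇒ √h_ss = 0.0338/0.0196 = 1.7245.
h_ss = 1.7245² = 2.9739 m. (Since h₀ = 1.87 m < h_ss, the level will rise toward this value.)

2.97 m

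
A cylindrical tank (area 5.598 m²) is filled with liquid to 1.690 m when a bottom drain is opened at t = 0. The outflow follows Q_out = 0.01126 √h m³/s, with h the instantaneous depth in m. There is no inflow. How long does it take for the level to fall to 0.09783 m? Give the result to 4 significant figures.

981.6 s

Unsteady balance on liquid volume: A dh/dt = −0.01126 √h.
This is separable: 2 d(√h)/dt = −0.01126/A, so √h = √h₀ − (0.01126/(2A)) t.
t = 2A(√h₀ − √h)/0.01126 = 2·5.598·(√1.690 − √0.09783)/0.01126
  = 11.1960 × (1.30000 − 0.312778) / 0.01126 = 981.611 s.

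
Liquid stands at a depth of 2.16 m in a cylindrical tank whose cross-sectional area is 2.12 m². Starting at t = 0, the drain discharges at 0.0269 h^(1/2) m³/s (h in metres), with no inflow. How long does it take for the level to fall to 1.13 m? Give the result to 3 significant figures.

64.1 s

With no inflow, A dh/dt = −0.0269 √h.
Separate and integrate: 2(√h − √h₀) = −(0.0269/A) t.
t = 2A(√h₀ − √h)/0.0269 = 2·2.12·(√2.16 − √1.13)/0.0269
  = 4.2400 × (1.4697 − 1.0630) / 0.0269 = 64.101 s.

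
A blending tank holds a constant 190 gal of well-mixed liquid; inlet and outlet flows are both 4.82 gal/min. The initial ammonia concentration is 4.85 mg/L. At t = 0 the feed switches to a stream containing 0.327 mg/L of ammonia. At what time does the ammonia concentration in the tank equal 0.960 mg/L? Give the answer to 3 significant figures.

Species balance: V dC/dt = Q(C_in − C) ⇒ τ = V/Q = 39.419 min.
C(t) = C_in + (C₀ − C_in) e^(−t/τ). Set C = 0.960 and solve for t:
e^(−t/τ) = (C − C_in)/(C₀ − C_in) = (0.960 − 0.327)/(4.85 − 0.327) = 0.13995
t = −τ ln(…) = 39.419 × 1.9665 = 77.516 min.

77.5 min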